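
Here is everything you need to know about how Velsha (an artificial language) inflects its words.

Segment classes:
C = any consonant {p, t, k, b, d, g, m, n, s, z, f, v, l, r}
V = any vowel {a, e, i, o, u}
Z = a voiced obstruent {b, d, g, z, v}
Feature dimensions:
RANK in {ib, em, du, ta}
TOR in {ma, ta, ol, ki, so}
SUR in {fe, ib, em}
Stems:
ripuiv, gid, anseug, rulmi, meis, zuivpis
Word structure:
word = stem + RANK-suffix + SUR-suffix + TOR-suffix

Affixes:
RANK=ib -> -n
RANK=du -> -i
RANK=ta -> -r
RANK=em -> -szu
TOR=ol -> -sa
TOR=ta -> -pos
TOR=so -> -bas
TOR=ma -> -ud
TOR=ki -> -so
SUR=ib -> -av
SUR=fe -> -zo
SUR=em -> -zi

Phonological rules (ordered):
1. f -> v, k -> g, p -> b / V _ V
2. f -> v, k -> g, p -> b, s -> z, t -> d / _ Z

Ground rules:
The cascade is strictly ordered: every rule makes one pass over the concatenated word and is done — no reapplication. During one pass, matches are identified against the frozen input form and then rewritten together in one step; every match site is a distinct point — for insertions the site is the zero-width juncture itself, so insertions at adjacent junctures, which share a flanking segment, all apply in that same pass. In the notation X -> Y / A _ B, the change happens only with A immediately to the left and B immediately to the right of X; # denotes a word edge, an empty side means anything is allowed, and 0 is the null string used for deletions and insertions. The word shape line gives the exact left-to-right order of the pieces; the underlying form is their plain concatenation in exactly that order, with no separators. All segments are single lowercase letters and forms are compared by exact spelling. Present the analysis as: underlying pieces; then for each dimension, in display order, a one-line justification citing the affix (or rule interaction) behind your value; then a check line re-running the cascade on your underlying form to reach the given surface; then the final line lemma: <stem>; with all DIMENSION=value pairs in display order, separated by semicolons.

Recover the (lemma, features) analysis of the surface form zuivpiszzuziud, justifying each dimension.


underlying: zuivpis-szu-zi-ud
RANK=em - signalled by the affix -szu
TOR=ma - signalled by the affix -ud
SUR=em - signalled by the affix -zi
check: zuivpisszuziud -> zuivpisszuziud -> zuivpiszzuziud
lemma: zuivpis; RANK=em; TOR=ma; SUR=em


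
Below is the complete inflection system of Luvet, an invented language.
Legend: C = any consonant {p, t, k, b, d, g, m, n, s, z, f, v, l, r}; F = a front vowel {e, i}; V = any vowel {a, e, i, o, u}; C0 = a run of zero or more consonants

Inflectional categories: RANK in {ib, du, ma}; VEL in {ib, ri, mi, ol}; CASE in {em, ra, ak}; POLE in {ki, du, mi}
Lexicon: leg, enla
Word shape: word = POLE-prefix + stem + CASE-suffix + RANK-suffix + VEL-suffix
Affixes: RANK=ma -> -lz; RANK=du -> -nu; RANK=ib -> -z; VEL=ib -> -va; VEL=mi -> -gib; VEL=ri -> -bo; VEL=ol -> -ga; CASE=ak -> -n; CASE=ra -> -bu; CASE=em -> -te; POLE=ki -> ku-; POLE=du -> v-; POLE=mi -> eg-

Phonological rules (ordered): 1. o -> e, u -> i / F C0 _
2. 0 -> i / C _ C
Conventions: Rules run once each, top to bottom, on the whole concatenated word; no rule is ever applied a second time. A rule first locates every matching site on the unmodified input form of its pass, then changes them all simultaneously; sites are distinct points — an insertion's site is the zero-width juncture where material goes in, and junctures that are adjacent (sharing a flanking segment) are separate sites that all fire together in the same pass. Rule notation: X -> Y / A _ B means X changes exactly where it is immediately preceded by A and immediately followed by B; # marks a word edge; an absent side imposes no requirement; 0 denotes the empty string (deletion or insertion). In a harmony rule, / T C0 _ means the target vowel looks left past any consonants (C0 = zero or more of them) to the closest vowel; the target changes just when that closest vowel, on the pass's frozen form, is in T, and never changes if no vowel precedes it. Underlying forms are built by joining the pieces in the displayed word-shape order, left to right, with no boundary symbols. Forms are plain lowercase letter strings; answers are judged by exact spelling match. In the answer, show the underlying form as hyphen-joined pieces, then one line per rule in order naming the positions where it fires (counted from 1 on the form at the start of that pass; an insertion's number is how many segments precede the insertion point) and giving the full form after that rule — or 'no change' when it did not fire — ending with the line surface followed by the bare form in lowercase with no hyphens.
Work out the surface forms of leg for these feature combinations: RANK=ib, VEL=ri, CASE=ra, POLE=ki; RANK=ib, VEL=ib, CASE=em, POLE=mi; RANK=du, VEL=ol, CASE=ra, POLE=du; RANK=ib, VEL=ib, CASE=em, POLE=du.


cell RANK=ib, VEL=ri, CASE=ra, POLE=ki:
underlying: ku-leg-bu-z-bo
1. o -> e, u -> i / F C0 _: fires at position(s) 7: kulegbizbo
2. 0 -> i / C _ C: inserts after position(s) 5, 8: kulegibizibo
surface: kulegibizibo

cell RANK=ib, VEL=ib, CASE=em, POLE=mi:
underlying: eg-leg-te-z-va
1. o -> e, u -> i / F C0 _: no change
2. 0 -> i / C _ C: inserts after position(s) 2, 5, 8: egilegiteziva
surface: egilegiteziva

cell RANK=du, VEL=ol, CASE=ra, POLE=du:
underlying: v-leg-bu-nu-ga
1. o -> e, u -> i / F C0 _: fires at position(s) 6: vlegbinuga
2. 0 -> i / C _ C: inserts after position(s) 1, 4: vilegibinuga
surface: vilegibinuga

cell RANK=ib, VEL=ib, CASE=em, POLE=du:
underlying: v-leg-te-z-va
1. o -> e, u -> i / F C0 _: no change
2. 0 -> i / C _ C: inserts after position(s) 1, 4, 7: vilegiteziva
surface: vilegiteziva


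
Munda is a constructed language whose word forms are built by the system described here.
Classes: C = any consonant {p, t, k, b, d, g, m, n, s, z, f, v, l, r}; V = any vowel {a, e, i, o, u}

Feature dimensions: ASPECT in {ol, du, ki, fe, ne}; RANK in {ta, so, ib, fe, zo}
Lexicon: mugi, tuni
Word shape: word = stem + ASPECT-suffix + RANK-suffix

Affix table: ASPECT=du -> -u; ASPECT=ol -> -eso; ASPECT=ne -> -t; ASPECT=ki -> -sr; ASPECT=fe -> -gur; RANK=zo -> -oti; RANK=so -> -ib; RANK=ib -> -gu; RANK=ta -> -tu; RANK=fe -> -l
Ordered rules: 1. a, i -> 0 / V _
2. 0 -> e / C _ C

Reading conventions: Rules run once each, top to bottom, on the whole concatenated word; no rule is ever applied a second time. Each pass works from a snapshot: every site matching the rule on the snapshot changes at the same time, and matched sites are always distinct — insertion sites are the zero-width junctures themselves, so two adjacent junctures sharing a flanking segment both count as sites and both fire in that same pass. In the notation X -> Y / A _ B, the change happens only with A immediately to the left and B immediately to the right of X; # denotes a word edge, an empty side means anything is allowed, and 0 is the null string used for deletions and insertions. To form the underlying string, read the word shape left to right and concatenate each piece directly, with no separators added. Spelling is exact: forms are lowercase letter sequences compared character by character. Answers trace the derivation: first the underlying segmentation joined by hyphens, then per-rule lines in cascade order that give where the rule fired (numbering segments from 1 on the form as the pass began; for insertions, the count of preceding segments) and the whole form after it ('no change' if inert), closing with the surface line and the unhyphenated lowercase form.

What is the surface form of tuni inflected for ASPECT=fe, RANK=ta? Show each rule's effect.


underlying: tuni-gur-tu
1. a, i -> 0 / V _: no change
2. 0 -> e / C _ C: inserts after position(s) 7: tuniguretu
surface: tuniguretu


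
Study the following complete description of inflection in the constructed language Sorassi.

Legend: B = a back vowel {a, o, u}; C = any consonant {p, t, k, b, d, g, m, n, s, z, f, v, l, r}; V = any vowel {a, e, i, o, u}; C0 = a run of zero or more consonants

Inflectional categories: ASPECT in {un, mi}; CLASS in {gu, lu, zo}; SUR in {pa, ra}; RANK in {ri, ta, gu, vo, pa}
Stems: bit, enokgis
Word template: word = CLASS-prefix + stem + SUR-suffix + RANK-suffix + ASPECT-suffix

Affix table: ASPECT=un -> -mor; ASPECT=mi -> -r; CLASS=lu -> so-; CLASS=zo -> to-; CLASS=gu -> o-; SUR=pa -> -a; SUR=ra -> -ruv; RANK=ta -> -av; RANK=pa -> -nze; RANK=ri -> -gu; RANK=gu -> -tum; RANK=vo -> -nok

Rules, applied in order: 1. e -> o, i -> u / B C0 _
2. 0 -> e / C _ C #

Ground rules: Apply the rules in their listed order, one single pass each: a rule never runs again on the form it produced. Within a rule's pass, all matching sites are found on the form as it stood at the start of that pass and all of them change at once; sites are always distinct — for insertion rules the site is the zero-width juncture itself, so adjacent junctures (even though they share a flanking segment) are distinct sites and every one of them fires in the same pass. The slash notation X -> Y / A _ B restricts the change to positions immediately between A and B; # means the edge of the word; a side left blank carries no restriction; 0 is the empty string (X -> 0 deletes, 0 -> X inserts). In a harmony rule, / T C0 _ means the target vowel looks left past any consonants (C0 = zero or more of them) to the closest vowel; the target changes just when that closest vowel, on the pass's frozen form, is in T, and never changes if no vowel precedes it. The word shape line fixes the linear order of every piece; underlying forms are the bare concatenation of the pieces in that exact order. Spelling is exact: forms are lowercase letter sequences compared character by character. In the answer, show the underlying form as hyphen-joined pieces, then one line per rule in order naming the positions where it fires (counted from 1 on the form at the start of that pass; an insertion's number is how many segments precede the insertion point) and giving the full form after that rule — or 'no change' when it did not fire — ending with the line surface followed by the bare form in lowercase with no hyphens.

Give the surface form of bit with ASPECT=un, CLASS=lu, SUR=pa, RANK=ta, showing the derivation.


underlying: so-bit-a-av-mor
1. e -> o, i -> u / B C0 _: fires at position(s) 4: sobutaavmor
2. 0 -> e / C _ C #: no change
surface: sobutaavmor


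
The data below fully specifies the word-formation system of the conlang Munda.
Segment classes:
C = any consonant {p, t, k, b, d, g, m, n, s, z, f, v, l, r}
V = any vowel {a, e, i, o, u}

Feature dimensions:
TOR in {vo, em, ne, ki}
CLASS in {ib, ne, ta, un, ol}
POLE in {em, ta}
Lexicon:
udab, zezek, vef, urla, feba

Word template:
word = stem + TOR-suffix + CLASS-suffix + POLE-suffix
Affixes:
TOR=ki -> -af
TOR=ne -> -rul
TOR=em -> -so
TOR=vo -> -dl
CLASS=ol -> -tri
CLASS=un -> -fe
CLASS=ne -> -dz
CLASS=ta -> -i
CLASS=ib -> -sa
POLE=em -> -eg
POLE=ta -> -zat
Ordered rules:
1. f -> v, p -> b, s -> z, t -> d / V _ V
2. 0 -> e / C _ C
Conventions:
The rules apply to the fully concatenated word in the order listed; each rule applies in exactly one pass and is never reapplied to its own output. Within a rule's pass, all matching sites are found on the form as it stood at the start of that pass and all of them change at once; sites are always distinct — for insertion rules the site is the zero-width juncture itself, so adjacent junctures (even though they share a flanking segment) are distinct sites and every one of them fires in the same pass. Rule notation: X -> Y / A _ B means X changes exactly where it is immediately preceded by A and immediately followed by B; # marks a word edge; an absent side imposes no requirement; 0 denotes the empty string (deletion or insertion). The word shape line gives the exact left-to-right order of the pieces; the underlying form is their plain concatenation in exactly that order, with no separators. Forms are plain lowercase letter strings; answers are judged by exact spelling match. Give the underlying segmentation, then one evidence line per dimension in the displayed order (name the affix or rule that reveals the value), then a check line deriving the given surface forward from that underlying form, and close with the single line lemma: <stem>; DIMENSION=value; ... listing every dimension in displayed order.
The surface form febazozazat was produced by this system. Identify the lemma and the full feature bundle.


underlying: feba-so-sa-zat
TOR=em - signalled by the affix -so
CLASS=ib - signalled by the affix -sa
POLE=ta - signalled by the affix -zat
check: febasosazat -> febazozazat -> febazozazat
lemma: feba; TOR=em; CLASS=ib; POLE=ta


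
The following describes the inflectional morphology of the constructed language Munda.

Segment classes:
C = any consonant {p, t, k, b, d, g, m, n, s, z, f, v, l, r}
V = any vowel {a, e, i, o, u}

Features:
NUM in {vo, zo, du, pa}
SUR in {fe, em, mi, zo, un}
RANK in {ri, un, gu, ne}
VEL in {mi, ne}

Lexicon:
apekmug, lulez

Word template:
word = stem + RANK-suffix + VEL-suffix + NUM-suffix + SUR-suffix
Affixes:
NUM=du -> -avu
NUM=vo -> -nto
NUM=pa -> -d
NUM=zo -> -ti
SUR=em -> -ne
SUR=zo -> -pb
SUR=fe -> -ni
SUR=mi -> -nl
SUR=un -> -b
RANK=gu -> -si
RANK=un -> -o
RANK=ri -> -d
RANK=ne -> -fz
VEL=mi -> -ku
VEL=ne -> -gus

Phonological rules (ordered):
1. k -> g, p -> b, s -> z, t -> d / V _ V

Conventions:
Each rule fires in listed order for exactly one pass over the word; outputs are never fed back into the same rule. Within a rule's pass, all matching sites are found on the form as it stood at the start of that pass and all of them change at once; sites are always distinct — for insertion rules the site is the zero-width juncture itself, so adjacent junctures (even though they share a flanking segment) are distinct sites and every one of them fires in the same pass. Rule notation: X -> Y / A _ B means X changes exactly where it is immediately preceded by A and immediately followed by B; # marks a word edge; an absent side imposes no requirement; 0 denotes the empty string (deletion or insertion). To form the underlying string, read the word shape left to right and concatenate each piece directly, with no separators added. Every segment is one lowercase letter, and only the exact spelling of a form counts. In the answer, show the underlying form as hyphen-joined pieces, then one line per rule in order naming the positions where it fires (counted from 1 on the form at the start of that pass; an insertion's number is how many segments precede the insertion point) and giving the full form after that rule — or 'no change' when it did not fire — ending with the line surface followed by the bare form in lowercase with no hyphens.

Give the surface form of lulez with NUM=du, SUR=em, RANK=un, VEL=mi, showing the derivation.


underlying: lulez-o-ku-avu-ne
1. k -> g, p -> b, s -> z, t -> d / V _ V: fires at position(s) 7: lulezoguavune
surface: lulezoguavune


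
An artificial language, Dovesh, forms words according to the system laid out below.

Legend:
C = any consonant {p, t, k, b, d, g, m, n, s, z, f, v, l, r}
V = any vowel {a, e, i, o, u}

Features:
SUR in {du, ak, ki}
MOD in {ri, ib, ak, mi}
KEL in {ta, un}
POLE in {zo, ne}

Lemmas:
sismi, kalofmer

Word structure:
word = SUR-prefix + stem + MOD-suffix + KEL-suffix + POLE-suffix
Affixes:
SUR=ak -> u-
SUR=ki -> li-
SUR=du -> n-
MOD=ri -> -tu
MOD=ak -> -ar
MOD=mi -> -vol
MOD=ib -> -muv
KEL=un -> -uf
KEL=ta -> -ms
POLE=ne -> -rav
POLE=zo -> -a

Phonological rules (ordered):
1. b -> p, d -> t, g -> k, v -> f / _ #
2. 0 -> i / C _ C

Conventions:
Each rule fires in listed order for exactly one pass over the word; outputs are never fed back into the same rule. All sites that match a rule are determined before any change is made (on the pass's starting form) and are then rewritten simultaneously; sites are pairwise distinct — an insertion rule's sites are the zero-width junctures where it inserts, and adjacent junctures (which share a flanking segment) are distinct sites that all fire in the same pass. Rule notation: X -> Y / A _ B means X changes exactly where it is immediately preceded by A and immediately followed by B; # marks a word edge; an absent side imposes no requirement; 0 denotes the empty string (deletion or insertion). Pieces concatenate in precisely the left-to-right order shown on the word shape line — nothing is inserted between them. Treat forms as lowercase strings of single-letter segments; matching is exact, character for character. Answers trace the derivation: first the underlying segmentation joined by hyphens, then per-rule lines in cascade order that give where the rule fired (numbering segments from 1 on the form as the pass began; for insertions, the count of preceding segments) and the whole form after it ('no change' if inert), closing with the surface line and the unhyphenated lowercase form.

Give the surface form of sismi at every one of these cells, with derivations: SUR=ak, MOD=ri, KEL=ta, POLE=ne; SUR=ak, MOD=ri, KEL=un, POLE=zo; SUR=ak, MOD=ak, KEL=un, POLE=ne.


cell SUR=ak, MOD=ri, KEL=ta, POLE=ne:
underlying: u-sismi-tu-ms-rav
1. b -> p, d -> t, g -> k, v -> f / _ #: fires at position(s) 13: usismitumsraf
2. 0 -> i / C _ C: inserts after position(s) 4, 9, 10: usisimitumisiraf
surface: usisimitumisiraf

cell SUR=ak, MOD=ri, KEL=un, POLE=zo:
underlying: u-sismi-tu-uf-a
1. b -> p, d -> t, g -> k, v -> f / _ #: no change
2. 0 -> i / C _ C: inserts after position(s) 4: usisimituufa
surface: usisimituufa

cell SUR=ak, MOD=ak, KEL=un, POLE=ne:
underlying: u-sismi-ar-uf-rav
1. b -> p, d -> t, g -> k, v -> f / _ #: fires at position(s) 13: usismiarufraf
2. 0 -> i / C _ C: inserts after position(s) 4, 10: usisimiarufiraf
surface: usisimiarufiraf


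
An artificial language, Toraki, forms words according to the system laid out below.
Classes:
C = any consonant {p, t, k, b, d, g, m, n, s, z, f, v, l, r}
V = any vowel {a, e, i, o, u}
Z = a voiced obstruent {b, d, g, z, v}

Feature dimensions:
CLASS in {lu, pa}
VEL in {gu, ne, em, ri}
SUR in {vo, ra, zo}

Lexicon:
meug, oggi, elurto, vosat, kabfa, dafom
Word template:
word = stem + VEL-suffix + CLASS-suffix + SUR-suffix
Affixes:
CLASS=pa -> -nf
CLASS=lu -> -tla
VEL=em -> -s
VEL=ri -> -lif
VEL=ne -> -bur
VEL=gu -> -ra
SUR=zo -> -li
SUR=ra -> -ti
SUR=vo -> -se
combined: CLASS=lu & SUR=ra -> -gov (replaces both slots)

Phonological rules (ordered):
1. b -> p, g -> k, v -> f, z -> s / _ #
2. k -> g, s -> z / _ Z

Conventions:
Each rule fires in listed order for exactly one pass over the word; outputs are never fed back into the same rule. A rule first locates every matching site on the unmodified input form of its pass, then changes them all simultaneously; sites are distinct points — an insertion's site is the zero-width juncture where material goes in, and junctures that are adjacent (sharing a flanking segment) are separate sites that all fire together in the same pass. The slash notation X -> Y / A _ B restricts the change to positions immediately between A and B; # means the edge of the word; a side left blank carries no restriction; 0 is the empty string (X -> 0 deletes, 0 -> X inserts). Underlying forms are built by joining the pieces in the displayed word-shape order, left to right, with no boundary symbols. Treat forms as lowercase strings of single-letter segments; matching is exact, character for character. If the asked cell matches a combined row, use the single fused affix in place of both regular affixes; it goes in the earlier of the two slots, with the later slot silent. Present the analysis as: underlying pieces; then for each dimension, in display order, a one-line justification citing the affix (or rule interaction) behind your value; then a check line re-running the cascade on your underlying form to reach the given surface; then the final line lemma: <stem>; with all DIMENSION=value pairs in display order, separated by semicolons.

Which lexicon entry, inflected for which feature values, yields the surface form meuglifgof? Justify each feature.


underlying: meug-lif-gov
CLASS=lu - signalled by the combined affix row
VEL=ri - signalled by the affix -lif
SUR=ra - signalled by the combined affix row
check: meuglifgov -> meuglifgof -> meuglifgof
lemma: meug; CLASS=lu; VEL=ri; SUR=ra


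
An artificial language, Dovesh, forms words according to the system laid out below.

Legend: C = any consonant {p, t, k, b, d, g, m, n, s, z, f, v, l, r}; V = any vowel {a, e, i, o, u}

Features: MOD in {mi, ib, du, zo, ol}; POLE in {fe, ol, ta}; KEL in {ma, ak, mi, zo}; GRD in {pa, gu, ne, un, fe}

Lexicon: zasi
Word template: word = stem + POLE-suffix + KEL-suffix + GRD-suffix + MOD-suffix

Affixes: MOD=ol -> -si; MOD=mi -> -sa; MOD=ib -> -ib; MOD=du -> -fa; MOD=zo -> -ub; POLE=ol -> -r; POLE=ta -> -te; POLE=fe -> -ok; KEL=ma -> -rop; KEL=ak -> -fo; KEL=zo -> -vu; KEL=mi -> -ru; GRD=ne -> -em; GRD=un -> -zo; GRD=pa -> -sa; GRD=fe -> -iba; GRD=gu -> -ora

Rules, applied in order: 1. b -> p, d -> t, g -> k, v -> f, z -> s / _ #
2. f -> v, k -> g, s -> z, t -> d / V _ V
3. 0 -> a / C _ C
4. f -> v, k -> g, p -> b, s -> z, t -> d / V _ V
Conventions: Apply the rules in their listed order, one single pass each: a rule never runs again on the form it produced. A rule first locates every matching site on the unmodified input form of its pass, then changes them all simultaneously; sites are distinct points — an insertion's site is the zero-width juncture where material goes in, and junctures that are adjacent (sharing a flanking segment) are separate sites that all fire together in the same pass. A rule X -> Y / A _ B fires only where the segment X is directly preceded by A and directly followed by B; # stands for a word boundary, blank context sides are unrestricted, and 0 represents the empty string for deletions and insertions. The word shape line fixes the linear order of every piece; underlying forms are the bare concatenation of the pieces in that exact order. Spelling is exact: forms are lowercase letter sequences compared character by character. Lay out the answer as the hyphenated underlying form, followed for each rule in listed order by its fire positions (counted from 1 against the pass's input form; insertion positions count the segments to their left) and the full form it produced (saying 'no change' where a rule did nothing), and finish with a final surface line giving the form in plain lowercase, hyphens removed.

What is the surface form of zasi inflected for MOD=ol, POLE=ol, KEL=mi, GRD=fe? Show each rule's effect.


underlying: zasi-r-ru-iba-si
1. b -> p, d -> t, g -> k, v -> f, z -> s / _ #: no change
2. f -> v, k -> g, s -> z, t -> d / V _ V: fires at position(s) 3, 11: zazirruibazi
3. 0 -> a / C _ C: inserts after position(s) 5: zaziraruibazi
4. f -> v, k -> g, p -> b, s -> z, t -> d / V _ V: no change
surface: zaziraruibazi


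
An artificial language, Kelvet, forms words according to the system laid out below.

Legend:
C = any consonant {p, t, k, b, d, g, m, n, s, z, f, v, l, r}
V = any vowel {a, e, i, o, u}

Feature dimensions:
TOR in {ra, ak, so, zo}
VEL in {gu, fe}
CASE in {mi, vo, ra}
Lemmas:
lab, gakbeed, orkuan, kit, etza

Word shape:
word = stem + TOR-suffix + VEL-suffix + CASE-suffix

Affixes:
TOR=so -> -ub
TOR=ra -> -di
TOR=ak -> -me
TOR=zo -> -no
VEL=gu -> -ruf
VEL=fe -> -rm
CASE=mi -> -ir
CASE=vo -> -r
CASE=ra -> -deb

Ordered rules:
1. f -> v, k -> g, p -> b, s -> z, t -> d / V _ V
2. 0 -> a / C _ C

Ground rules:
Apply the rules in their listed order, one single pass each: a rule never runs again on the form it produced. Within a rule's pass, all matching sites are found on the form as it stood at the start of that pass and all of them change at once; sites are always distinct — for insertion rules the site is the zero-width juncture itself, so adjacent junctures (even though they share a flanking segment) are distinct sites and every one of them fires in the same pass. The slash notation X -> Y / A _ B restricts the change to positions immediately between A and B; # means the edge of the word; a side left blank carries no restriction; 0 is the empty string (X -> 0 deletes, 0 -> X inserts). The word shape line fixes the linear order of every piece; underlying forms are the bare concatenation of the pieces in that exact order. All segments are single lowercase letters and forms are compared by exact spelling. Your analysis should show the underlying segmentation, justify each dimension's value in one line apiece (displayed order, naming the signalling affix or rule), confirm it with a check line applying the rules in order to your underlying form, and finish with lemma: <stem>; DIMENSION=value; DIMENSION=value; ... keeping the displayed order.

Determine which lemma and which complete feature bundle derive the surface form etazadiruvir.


underlying: etza-di-ruf-ir
TOR=ra - signalled by the affix -di
VEL=gu - signalled by the affix -ruf
CASE=mi - signalled by the affix -ir
check: etzadirufir -> etzadiruvir -> etazadiruvir
lemma: etza; TOR=ra; VEL=gu; CASE=mi


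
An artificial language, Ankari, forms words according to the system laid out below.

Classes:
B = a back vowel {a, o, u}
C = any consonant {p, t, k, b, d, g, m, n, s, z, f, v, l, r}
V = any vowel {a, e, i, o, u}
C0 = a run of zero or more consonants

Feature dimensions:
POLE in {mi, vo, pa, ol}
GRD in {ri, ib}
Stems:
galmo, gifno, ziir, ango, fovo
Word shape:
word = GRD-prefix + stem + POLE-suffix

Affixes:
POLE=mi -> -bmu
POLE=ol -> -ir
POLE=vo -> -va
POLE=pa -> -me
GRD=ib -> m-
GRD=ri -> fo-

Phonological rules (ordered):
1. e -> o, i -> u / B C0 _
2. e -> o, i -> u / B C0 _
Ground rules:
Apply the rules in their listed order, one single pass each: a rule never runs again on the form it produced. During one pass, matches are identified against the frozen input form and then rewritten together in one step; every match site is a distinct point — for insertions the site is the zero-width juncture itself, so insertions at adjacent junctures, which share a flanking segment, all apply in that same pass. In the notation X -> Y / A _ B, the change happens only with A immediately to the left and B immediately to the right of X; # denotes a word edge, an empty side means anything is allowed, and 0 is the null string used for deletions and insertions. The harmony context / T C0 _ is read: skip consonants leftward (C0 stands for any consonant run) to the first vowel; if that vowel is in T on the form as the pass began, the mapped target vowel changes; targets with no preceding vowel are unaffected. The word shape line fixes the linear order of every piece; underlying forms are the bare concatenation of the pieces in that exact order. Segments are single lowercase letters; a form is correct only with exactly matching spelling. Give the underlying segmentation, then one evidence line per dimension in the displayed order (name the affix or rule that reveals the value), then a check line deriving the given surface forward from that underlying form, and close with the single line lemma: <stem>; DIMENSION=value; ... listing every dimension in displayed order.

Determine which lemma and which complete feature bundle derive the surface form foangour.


underlying: fo-ango-ir
POLE=ol - signalled by the affix -ir
GRD=ri - signalled by the affix fo-
check: foangoir -> foangour -> foangour
lemma: ango; POLE=ol; GRD=ri


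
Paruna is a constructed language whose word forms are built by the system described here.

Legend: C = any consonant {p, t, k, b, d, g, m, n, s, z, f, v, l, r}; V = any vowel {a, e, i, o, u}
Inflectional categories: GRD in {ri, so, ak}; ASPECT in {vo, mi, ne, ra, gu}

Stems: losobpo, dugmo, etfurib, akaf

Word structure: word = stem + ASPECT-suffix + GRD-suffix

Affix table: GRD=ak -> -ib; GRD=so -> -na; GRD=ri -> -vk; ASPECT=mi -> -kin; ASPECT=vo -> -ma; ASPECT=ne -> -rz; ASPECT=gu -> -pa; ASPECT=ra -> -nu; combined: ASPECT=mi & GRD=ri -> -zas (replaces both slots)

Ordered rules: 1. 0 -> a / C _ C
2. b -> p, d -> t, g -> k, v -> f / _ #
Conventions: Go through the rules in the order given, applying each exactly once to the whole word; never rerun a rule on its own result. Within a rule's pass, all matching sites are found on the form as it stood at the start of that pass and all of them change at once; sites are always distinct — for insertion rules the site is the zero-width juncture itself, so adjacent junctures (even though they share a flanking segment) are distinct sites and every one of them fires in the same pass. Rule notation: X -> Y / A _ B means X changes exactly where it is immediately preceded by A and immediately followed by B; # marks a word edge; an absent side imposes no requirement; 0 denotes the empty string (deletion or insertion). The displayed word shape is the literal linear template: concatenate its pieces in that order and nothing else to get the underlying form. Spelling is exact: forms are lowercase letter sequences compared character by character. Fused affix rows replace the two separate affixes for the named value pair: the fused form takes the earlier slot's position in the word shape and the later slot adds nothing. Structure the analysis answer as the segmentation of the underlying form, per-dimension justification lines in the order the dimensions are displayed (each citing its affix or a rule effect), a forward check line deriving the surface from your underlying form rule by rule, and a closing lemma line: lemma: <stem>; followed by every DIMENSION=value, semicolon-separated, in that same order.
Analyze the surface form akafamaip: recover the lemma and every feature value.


underlying: akaf-ma-ib
GRD=ak - signalled by the affix -ib
ASPECT=vo - signalled by the affix -ma
check: akafmaib -> akafamaib -> akafamaip
lemma: akaf; GRD=ak; ASPECT=vo


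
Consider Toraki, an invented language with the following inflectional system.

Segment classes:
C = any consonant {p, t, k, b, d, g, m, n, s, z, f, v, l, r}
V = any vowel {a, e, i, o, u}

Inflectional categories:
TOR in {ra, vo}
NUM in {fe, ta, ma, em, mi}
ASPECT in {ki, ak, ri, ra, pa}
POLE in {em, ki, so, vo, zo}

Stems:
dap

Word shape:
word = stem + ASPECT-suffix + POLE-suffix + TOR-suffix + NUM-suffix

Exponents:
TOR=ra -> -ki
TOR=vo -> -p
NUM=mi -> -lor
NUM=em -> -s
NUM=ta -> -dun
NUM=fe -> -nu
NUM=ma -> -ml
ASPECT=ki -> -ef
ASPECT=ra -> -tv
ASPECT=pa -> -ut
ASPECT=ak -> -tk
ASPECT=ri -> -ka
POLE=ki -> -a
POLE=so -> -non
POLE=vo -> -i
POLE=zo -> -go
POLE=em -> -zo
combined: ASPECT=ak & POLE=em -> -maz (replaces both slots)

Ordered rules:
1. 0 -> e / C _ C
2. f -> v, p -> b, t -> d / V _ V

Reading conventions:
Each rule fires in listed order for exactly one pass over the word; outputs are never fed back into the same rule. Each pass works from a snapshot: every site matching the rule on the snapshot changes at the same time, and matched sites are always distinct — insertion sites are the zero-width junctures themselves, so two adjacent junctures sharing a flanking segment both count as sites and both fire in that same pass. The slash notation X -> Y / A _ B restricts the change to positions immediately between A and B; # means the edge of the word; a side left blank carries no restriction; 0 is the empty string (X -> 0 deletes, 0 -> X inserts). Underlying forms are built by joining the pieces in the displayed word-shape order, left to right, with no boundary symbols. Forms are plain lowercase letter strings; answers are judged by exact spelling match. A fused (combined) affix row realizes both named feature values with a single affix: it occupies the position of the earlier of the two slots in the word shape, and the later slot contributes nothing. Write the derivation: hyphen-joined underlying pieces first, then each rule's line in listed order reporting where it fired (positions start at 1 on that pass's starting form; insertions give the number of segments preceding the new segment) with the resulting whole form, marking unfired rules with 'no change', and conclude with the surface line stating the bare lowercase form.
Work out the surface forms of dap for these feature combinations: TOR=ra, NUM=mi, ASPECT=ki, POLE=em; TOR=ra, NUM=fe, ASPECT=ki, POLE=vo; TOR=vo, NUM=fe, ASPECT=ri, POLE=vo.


cell TOR=ra, NUM=mi, ASPECT=ki, POLE=em:
underlying: dap-ef-zo-ki-lor
1. 0 -> e / C _ C: inserts after position(s) 5: dapefezokilor
2. f -> v, p -> b, t -> d / V _ V: fires at position(s) 3, 5: dabevezokilor
surface: dabevezokilor

cell TOR=ra, NUM=fe, ASPECT=ki, POLE=vo:
underlying: dap-ef-i-ki-nu
1. 0 -> e / C _ C: no change
2. f -> v, p -> b, t -> d / V _ V: fires at position(s) 3, 5: dabevikinu
surface: dabevikinu

cell TOR=vo, NUM=fe, ASPECT=ri, POLE=vo:
underlying: dap-ka-i-p-nu
1. 0 -> e / C _ C: inserts after position(s) 3, 7: dapekaipenu
2. f -> v, p -> b, t -> d / V _ V: fires at position(s) 3, 8: dabekaibenu
surface: dabekaibenu


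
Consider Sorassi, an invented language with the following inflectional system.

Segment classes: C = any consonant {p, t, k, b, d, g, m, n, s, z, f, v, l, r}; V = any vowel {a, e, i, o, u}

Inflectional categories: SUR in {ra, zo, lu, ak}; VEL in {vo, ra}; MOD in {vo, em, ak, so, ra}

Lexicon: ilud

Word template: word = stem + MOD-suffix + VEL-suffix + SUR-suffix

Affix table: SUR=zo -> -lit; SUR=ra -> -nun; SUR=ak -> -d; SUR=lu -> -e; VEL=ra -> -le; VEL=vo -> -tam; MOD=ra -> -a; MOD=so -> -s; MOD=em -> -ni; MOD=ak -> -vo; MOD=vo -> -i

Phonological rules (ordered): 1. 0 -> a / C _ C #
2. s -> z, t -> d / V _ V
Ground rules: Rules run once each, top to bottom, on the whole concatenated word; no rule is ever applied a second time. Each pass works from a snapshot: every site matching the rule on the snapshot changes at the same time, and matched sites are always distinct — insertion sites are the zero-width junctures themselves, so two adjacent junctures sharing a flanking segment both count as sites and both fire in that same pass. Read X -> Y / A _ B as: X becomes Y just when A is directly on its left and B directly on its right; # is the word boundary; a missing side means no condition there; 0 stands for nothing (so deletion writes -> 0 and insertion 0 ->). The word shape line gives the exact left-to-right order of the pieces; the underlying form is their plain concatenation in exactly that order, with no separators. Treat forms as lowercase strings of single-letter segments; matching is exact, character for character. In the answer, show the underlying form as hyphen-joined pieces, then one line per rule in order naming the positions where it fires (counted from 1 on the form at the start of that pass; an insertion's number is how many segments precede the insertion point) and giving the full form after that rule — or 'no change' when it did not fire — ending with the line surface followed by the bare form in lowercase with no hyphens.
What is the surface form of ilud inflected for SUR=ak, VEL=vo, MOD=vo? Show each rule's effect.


underlying: ilud-i-tam-d
1. 0 -> a / C _ C #: inserts after position(s) 8: iluditamad
2. s -> z, t -> d / V _ V: fires at position(s) 6: iludidamad
surface: iludidamad


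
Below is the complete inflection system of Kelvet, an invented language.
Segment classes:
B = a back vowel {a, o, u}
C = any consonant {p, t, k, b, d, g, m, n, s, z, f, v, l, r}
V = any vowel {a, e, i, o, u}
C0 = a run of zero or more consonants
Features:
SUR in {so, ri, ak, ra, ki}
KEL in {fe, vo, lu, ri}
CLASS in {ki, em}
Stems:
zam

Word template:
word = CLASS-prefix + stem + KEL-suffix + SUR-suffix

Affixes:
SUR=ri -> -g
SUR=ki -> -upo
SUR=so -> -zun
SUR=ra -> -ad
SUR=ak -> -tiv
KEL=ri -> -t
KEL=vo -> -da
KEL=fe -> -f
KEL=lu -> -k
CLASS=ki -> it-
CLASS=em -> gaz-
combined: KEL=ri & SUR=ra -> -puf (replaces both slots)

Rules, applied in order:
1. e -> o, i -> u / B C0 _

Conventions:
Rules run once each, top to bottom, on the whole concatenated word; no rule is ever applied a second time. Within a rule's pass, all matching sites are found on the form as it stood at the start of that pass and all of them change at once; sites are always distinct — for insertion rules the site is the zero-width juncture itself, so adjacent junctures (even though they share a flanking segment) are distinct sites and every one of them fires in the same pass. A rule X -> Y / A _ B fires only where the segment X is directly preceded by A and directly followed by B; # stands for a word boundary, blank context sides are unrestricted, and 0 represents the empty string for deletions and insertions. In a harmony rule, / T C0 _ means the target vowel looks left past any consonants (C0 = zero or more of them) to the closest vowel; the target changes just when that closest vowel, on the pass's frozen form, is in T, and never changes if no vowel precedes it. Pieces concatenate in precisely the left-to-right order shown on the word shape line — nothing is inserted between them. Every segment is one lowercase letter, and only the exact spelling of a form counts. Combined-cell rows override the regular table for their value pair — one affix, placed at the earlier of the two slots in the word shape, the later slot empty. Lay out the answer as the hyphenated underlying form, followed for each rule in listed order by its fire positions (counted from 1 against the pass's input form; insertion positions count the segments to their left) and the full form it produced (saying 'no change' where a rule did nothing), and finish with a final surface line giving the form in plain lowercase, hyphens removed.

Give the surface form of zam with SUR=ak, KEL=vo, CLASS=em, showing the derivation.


underlying: gaz-zam-da-tiv
1. e -> o, i -> u / B C0 _: fires at position(s) 10: gazzamdatuv
surface: gazzamdatuv


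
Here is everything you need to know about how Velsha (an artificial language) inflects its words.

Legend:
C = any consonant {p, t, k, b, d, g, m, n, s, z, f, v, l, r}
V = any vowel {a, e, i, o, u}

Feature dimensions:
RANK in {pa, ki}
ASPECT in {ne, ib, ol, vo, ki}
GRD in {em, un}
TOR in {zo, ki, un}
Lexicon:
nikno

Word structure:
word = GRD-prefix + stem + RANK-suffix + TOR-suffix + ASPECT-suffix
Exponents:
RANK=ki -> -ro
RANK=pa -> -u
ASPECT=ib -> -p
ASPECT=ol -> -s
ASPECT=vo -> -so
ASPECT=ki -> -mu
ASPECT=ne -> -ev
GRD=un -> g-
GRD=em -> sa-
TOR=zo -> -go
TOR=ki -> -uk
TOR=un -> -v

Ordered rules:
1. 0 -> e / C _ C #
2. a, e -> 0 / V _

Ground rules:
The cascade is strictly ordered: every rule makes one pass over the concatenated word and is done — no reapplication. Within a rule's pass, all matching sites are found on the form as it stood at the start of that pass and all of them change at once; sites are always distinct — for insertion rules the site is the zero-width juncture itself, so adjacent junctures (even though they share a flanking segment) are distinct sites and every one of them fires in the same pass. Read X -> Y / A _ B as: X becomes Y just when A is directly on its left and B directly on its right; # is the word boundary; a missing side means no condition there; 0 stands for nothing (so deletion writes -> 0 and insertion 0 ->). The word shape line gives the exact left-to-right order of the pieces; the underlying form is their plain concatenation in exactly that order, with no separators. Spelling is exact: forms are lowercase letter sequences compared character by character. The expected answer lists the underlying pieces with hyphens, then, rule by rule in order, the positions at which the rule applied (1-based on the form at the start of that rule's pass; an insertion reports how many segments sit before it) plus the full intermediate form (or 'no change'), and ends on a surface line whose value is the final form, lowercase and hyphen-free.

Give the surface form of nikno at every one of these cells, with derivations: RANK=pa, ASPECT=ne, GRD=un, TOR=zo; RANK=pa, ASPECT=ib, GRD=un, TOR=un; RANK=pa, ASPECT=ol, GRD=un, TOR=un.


cell RANK=pa, ASPECT=ne, GRD=un, TOR=zo:
underlying: g-nikno-u-go-ev
1. 0 -> e / C _ C #: no change
2. a, e -> 0 / V _: fires at position(s) 10: gniknougov
surface: gniknougov

cell RANK=pa, ASPECT=ib, GRD=un, TOR=un:
underlying: g-nikno-u-v-p
1. 0 -> e / C _ C #: inserts after position(s) 8: gniknouvep
2. a, e -> 0 / V _: no change
surface: gniknouvep

cell RANK=pa, ASPECT=ol, GRD=un, TOR=un:
underlying: g-nikno-u-v-s
1. 0 -> e / C _ C #: inserts after position(s) 8: gniknouves
2. a, e -> 0 / V _: no change
surface: gniknouves
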